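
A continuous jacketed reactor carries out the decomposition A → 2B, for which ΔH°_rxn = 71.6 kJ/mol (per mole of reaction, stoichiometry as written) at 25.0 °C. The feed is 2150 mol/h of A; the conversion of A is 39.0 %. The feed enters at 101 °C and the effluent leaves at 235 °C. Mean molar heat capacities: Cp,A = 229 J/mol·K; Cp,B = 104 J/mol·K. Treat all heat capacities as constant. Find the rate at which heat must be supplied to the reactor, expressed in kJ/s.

Q_in = 34.0 kJ/s

Extent of reaction ξ = 0.390 × 2150 = 838.5 mol/h
Reaction term: ξ·ΔH°_rxn = 838.5 × 71.6 = 60037 kJ/h
Sensible, feed 101→25 °C: -37419 kJ/h
Outlet flows (mol/h): A 1311.5, B 1677
Sensible, products 25→235 °C: 99696 kJ/h
Q = ΔH = 122310 kJ/h = 33.976 kW
Heat supplied = 33.976 kJ/s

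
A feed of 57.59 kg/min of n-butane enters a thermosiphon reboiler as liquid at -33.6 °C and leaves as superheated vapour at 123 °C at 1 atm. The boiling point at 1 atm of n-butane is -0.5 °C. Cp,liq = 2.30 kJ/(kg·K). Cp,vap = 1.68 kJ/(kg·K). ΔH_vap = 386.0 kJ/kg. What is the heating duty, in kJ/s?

liquid -33.6→-0.5 °C: 76.13 kJ/kg
vaporisation at -0.5 °C: 386 kJ/kg
vapour -0.5→123 °C: 207.48 kJ/kg
Δh = 76.13 + 386 + 207.48 = 669.61 kJ/kg
Q = ṁ·Δh = 57.59 kg/min × 669.61 kJ/kg = 38563 kJ/min
|Q| = 642.71 kW

Q = 643 kJ/s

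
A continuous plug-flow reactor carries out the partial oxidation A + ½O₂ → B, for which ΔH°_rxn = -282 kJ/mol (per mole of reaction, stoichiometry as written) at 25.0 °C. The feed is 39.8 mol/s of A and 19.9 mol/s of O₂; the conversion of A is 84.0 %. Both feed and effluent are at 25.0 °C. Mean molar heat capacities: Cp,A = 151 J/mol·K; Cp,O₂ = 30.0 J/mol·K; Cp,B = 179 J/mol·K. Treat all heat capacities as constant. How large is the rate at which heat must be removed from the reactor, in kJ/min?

Extent of reaction ξ = 0.840 × 39.8 = 33.432 mol/s
Reaction term: ξ·ΔH°_rxn = 33.432 × -282 = -9427.8 kJ/s
Q = ΔH = -9427.8 kJ/s = -9427.8 kW
Heat removed = 565670 kJ/min

Q_out = 566000 kJ/min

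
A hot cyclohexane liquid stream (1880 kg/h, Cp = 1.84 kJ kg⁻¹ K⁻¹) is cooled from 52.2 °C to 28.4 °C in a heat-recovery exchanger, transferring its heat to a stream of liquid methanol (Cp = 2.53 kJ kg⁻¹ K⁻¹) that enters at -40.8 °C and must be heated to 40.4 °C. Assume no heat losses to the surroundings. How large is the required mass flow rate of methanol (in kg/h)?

ṁ_c = 401 kg/h

Heat released by hot stream: Q = 1880 × 1.84 × (52.2 − 28.4) = 82329 kJ/h
Energy balance on cold side (adiabatic exchanger): Q = ṁ_c·Cp_c·(T_c,out − T_c,in)
ṁ_c = 82329 / [2.53 × (40.4 − -40.8)] = 400.75 kg/h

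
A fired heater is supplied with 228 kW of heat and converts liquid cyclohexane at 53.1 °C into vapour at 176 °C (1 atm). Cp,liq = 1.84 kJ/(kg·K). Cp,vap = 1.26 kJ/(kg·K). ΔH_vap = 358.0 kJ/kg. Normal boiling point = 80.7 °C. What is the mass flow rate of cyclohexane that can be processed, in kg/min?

Δh = 1.84×(80.7−53.1) + 358.0 + 1.26×(176−80.7) = 528.86 kJ/kg
Q = 228 kW = 228 kJ/s = 13680 kJ/min
ṁ = Q/Δh = 13680 / 528.86 = 25.867 kg/min

ṁ = 25.9 kg/min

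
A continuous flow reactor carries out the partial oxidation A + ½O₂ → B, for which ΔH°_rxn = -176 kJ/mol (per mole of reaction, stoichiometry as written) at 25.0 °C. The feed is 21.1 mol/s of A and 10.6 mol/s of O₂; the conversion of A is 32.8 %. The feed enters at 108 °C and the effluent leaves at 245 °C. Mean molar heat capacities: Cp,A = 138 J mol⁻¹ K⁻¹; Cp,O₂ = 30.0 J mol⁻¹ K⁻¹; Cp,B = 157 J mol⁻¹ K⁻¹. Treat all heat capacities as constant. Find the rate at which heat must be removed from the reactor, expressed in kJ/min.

Q_out = 46200 kJ/min

Extent of reaction ξ = 0.328 × 21.1 = 6.9208 mol/s
Reaction term: ξ·ΔH°_rxn = 6.9208 × -176 = -1218.1 kJ/s
Sensible, feed 108→25 °C: -268.07 kJ/s
Outlet flows (mol/s): A 14.179, O₂ 7.1396, B 6.9208
Sensible, products 25→245 °C: 716.65 kJ/s
Q = ΔH = -769.49 kJ/s = -769.49 kW
Heat removed = 46169 kJ/min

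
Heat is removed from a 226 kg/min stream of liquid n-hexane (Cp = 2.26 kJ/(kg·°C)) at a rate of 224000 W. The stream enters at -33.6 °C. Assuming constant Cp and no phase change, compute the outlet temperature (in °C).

Q = 224000 W = 13440 kJ/min
ΔT = Q/(ṁ·Cp) = 13440/(226×2.26) = 26.314 K
T_out = -33.6 − 26.314 = -59.914 °C

T_out = -59.9 °C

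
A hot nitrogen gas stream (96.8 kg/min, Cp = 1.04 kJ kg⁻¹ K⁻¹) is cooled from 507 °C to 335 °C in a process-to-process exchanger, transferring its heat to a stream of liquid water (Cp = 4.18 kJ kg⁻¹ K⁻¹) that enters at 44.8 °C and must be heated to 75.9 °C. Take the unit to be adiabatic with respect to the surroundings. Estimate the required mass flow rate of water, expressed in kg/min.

Heat released by hot stream: Q = 96.8 × 1.04 × (507 − 335) = 17316 kJ/min
Energy balance on cold side (adiabatic exchanger): Q = ṁ_c·Cp_c·(T_c,out − T_c,in)
ṁ_c = 17316 / [4.18 × (75.9 − 44.8)] = 133.2 kg/min

ṁ_c = 133 kg/min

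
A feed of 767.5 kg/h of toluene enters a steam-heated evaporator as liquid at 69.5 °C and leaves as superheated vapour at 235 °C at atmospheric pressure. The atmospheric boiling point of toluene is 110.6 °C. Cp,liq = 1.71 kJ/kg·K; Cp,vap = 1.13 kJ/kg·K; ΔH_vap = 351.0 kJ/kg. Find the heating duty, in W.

liquid 69.5→110.6 °C: 70.281 kJ/kg
vaporisation at 110.6 °C: 351 kJ/kg
vapour 110.6→235 °C: 140.57 kJ/kg
Δh = 70.281 + 351 + 140.57 = 561.85 kJ/kg
Q = ṁ·Δh = 767.5 kg/h × 561.85 kJ/kg = 431220 kJ/h
|Q| = 119.78 kW = 119780 W

Q = 120000 W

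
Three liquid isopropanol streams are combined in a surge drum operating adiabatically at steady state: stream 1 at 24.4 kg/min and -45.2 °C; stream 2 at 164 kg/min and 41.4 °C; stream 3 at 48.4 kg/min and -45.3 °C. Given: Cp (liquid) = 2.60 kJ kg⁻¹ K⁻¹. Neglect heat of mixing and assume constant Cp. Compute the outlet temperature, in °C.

T_out = 14.8 °C

No heat crosses the boundary, so H_out = H_in.
Σ ṁᵢCp,ᵢTᵢ = 24.4×2.60×-45.2 + 164×2.60×41.4 + 48.4×2.60×-45.3 = 9084.9
Σ ṁᵢCp,ᵢ = 24.4×2.60 + 164×2.60 + 48.4×2.60 = 615.68
T_out = 9084.9 / 615.68 = 14.756 °C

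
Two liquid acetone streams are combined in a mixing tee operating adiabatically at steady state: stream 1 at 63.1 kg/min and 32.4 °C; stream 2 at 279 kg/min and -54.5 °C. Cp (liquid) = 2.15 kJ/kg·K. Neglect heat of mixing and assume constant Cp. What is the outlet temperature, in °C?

No heat crosses the boundary, so H_out = H_in.
T_out = Σ ṁᵢCp,ᵢTᵢ / Σ ṁᵢCp,ᵢ
      = -28296 / 735.51 = -38.471 °C

T_out = -38.5 °C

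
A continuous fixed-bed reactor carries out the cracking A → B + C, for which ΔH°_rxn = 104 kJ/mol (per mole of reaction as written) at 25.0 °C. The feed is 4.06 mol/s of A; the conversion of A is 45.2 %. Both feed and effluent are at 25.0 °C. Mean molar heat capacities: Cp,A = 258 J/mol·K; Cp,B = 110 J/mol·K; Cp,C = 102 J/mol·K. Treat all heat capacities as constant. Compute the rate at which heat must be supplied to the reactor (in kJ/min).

Extent of reaction ξ = 0.452 × 4.06 = 1.8351 mol/s
Reaction term: ξ·ΔH°_rxn = 1.8351 × 104 = 190.85 kJ/s
Q = ΔH = 190.85 kJ/s = 190.85 kW
Heat supplied = 11451 kJ/min

Q_in = 11500 kJ/min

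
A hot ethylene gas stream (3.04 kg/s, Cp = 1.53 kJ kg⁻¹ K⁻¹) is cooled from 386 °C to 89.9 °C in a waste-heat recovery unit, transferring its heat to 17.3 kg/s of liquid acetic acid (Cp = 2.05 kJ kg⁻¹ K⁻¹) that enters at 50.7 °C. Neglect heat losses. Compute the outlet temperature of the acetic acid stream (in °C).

Heat released by hot stream: Q = 3.04 × 1.53 × (386 − 89.9) = 1377.2 kJ/s
Energy balance on cold side (adiabatic exchanger): Q = ṁ_c·Cp_c·(T_c,out − T_c,in)
T_c,out = 50.7 + 1377.2/(17.3 × 2.05) = 89.533 °C

T_c,out = 89.5 °C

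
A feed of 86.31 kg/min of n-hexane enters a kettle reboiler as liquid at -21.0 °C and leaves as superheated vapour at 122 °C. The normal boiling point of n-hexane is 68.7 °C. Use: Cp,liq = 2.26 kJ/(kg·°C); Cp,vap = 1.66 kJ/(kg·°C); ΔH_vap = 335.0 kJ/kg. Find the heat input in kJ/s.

Q = 901 kJ/s

liquid -21.0→68.7 °C: 202.72 kJ/kg
vaporisation at 68.7 °C: 335 kJ/kg
vapour 68.7→122 °C: 88.478 kJ/kg
Δh = 202.72 + 335 + 88.478 = 626.2 kJ/kg
Q = ṁ·Δh = 86.31 kg/min × 626.2 kJ/kg = 54047 kJ/min
|Q| = 900.79 kW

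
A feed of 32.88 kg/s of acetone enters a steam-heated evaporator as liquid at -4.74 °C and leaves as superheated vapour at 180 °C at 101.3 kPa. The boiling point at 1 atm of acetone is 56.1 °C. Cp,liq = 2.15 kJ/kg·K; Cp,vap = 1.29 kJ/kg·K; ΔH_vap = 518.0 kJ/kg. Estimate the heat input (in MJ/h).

Q = 95700 MJ/h

liquid -4.74→56.1 °C: 130.81 kJ/kg
vaporisation at 56.1 °C: 518 kJ/kg
vapour 56.1→180 °C: 159.83 kJ/kg
Δh = 130.81 + 518 + 159.83 = 808.64 kJ/kg
Q = ṁ·Δh = 32.88 kg/s × 808.64 kJ/kg = 26588 kJ/s
|Q| = 26588 kW = 95717 MJ/h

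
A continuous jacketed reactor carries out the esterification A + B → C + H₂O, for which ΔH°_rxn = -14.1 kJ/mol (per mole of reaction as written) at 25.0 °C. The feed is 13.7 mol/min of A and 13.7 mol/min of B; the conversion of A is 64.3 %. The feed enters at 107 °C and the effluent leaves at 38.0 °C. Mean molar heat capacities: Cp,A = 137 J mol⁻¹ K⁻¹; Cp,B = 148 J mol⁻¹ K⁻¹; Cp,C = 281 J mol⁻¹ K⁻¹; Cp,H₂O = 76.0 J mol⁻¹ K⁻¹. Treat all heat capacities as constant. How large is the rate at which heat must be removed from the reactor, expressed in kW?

Q_out = 6.42 kW

Extent of reaction ξ = 0.643 × 13.7 = 8.8091 mol/min
Reaction term: ξ·ΔH°_rxn = 8.8091 × -14.1 = -124.21 kJ/min
Sensible, feed 107→25 °C: -320.17 kJ/min
Outlet flows (mol/min): A 4.8909, B 4.8909, C 8.8091, H₂O 8.8091
Sensible, products 25→38.0 °C: 59.004 kJ/min
Q = ΔH = -385.37 kJ/min = -6.4229 kW
Heat removed = 6.4229 kW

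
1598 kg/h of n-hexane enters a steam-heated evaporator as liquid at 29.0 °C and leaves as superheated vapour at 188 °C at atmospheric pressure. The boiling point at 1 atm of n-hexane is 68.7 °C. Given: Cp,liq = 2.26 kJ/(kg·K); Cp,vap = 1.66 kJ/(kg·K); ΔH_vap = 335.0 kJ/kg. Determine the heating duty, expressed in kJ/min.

Q = 16600 kJ/min

liquid 29.0→68.7 °C: 89.722 kJ/kg
vaporisation at 68.7 °C: 335 kJ/kg
vapour 68.7→188 °C: 198.04 kJ/kg
Δh = 89.722 + 335 + 198.04 = 622.76 kJ/kg
Q = ṁ·Δh = 1598 kg/h × 622.76 kJ/kg = 995170 kJ/h
|Q| = 276.44 kW = 16586 kJ/min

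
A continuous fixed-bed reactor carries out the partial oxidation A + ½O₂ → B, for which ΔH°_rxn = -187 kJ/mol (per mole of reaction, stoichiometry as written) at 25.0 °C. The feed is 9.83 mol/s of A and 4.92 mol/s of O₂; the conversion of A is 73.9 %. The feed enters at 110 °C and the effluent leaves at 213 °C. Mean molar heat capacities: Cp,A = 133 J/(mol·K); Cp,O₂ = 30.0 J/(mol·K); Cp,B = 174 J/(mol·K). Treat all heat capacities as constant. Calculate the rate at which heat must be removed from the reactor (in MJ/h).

Q_out = 4220 MJ/h

Extent of reaction ξ = 0.739 × 9.83 = 7.2644 mol/s
Reaction term: ξ·ΔH°_rxn = 7.2644 × -187 = -1358.4 kJ/s
Sensible, feed 110→25 °C: -123.67 kJ/s
Outlet flows (mol/s): A 2.5656, O₂ 1.2878, B 7.2644
Sensible, products 25→213 °C: 309.05 kJ/s
Q = ΔH = -1173.1 kJ/s = -1173.1 kW
Heat removed = 4223 MJ/h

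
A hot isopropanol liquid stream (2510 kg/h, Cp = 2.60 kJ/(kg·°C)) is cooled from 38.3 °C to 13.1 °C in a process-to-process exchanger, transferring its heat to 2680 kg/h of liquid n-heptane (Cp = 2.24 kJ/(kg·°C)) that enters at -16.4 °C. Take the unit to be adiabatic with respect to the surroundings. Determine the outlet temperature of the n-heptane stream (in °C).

Heat released by hot stream: Q = 2510 × 2.60 × (38.3 − 13.1) = 164460 kJ/h
Energy balance on cold side (adiabatic exchanger): Q = ṁ_c·Cp_c·(T_c,out − T_c,in)
T_c,out = -16.4 + 164460/(2680 × 2.24) = 10.995 °C

T_c,out = 11.0 °C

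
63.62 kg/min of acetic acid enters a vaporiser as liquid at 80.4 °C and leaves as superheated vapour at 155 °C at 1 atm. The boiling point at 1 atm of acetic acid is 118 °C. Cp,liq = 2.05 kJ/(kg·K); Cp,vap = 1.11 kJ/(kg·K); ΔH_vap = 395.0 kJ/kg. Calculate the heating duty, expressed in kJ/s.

Q = 544 kJ/s

liquid 80.4→118 °C: 77.08 kJ/kg
vaporisation at 118 °C: 395 kJ/kg
vapour 118→155 °C: 41.07 kJ/kg
Δh = 77.08 + 395 + 41.07 = 513.15 kJ/kg
Q = ṁ·Δh = 63.62 kg/min × 513.15 kJ/kg = 32647 kJ/min
|Q| = 544.11 kW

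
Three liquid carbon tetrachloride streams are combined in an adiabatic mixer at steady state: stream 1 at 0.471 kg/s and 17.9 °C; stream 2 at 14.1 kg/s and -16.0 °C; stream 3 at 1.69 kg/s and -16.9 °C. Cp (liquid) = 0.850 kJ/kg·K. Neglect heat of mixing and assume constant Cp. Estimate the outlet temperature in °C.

T_out = -15.1 °C

Adiabatic, steady state ⇒ Σ ṁᵢCp,ᵢ(T_out − Tᵢ) = 0
Σ ṁᵢCp,ᵢTᵢ = 0.471×0.850×17.9 + 14.1×0.850×-16.0 + 1.69×0.850×-16.9 = -208.87
Σ ṁᵢCp,ᵢ = 0.471×0.850 + 14.1×0.850 + 1.69×0.850 = 13.822
T_out = -208.87 / 13.822 = -15.112 °C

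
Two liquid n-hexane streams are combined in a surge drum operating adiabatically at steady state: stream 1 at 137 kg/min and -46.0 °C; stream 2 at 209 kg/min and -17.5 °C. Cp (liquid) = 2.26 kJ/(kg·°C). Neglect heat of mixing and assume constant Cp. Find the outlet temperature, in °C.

No heat crosses the boundary, so H_out = H_in.
T_out = Σ ṁᵢCp,ᵢTᵢ / Σ ṁᵢCp,ᵢ
      = -22508 / 781.96 = -28.785 °C

T_out = -28.8 °C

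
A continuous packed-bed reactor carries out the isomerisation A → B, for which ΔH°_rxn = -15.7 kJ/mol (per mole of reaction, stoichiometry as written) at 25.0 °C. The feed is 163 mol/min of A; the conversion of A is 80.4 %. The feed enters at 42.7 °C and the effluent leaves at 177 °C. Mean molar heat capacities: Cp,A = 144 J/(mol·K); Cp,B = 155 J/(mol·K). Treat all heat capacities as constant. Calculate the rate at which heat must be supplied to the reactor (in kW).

Q_in = 21.9 kW

Extent of reaction ξ = 0.804 × 163 = 131.05 mol/min
Reaction term: ξ·ΔH°_rxn = 131.05 × -15.7 = -2057.5 kJ/min
Sensible, feed 42.7→25 °C: -415.45 kJ/min
Outlet flows (mol/min): A 31.948, B 131.05
Sensible, products 25→177 °C: 3786.9 kJ/min
Q = ΔH = 1313.9 kJ/min = 21.898 kW
Heat supplied = 21.898 kW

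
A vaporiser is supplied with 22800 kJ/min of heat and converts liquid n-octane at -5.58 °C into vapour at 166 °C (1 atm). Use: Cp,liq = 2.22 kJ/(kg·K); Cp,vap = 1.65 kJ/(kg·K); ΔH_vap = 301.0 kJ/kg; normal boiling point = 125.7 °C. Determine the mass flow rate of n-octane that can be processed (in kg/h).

ṁ = 2080 kg/h

Δh = 2.22×(125.7−-5.58) + 301.0 + 1.65×(166−125.7) = 658.94 kJ/kg
Q = 22800 kJ/min = 380 kJ/s = 1.368e+06 kJ/h
ṁ = Q/Δh = 1.368e+06 / 658.94 = 2076.1 kg/h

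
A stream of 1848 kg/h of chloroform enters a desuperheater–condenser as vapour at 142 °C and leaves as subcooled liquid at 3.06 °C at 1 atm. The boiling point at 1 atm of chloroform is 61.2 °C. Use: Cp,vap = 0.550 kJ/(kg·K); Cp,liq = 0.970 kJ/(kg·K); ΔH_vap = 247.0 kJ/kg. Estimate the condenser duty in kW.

Q_c = 179 kW

vapour 142→61.2 °C: -44.44 kJ/kg
condensation at 61.2 °C: -247 kJ/kg
liquid 61.2→3.06 °C: -56.396 kJ/kg
Δh = -44.44 + -247 + -56.396 = -347.84 kJ/kg
Q = ṁ·Δh = 1848 kg/h × -347.84 kJ/kg = -642800 kJ/h
|Q| = 178.56 kW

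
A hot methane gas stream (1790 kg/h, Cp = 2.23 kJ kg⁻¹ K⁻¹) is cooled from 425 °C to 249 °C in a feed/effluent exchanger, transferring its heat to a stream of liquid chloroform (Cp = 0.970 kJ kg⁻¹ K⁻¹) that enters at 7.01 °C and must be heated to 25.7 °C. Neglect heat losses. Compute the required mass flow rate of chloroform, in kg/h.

ṁ_c = 38800 kg/h

Heat released by hot stream: Q = 1790 × 2.23 × (425 − 249) = 702540 kJ/h
Energy balance on cold side (adiabatic exchanger): Q = ṁ_c·Cp_c·(T_c,out − T_c,in)
ṁ_c = 702540 / [0.970 × (25.7 − 7.01)] = 38752 kg/h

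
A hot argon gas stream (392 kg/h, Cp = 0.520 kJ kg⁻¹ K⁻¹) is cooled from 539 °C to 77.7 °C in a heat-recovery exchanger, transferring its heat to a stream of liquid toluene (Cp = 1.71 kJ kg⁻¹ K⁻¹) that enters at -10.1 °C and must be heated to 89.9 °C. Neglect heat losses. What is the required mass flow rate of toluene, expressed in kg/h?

Heat released by hot stream: Q = 392 × 0.520 × (539 − 77.7) = 94031 kJ/h
Energy balance on cold side (adiabatic exchanger): Q = ṁ_c·Cp_c·(T_c,out − T_c,in)
ṁ_c = 94031 / [1.71 × (89.9 − -10.1)] = 549.89 kg/h

ṁ_c = 550 kg/h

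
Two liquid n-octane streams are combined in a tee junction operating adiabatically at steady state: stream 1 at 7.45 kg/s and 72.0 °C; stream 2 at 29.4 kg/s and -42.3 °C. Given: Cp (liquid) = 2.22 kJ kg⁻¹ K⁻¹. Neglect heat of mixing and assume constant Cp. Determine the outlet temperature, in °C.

T_out = -19.2 °C

Adiabatic, steady state ⇒ Σ ṁᵢCp,ᵢ(T_out − Tᵢ) = 0
Σ ṁᵢCp,ᵢTᵢ = 7.45×2.22×72.0 + 29.4×2.22×-42.3 = -1570
Σ ṁᵢCp,ᵢ = 7.45×2.22 + 29.4×2.22 = 81.807
T_out = -1570 / 81.807 = -19.192 °C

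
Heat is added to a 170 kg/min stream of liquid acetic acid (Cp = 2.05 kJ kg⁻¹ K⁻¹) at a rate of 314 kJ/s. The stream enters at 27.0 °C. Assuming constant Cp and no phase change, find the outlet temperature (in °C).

Q = 314 kJ/s = 18840 kJ/min
ΔT = Q/(ṁ·Cp) = 18840/(170×2.05) = 54.06 K
T_out = 27.0 + 54.06 = 81.06 °C

T_out = 81.1 °C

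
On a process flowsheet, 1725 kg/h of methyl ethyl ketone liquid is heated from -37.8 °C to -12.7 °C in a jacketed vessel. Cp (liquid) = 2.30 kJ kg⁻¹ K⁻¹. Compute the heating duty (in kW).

Q = ṁ·Cp·ΔT = 1725 × 2.30 × (-12.7 − -37.8) = 99584 kJ/h
Converting: 99584 / 3600 s = 27.662 kW

Q = 27.7 kW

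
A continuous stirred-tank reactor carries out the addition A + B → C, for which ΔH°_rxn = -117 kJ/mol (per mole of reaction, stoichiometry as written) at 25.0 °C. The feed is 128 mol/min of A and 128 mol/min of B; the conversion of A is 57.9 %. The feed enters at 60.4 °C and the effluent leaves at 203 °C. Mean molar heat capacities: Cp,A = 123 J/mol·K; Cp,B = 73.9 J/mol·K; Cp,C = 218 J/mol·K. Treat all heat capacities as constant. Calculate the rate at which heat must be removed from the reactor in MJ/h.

Extent of reaction ξ = 0.579 × 128 = 74.112 mol/min
Reaction term: ξ·ΔH°_rxn = 74.112 × -117 = -8671.1 kJ/min
Sensible, feed 60.4→25 °C: -892.19 kJ/min
Outlet flows (mol/min): A 53.888, B 53.888, C 74.112
Sensible, products 25→203 °C: 4764.5 kJ/min
Q = ΔH = -4798.8 kJ/min = -79.98 kW
Heat removed = 287.93 MJ/h

Q_out = 288 MJ/h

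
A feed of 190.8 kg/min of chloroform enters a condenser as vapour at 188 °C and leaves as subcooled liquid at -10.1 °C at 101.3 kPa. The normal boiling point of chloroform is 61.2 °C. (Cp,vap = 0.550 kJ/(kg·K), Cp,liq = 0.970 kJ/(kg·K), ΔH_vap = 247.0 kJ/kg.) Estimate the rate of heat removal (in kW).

Q_c = 1230 kW

vapour 188→61.2 °C: -69.74 kJ/kg
condensation at 61.2 °C: -247 kJ/kg
liquid 61.2→-10.1 °C: -69.161 kJ/kg
Δh = -69.74 + -247 + -69.161 = -385.9 kJ/kg
Q = ṁ·Δh = 190.8 kg/min × -385.9 kJ/kg = -73630 kJ/min
|Q| = 1227.2 kW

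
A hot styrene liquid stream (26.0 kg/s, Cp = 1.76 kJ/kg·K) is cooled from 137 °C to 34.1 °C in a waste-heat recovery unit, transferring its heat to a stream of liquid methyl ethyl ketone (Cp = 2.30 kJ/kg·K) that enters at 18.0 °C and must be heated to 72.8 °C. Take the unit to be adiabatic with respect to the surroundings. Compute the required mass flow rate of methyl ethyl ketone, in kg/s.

ṁ_c = 37.4 kg/s

Heat released by hot stream: Q = 26.0 × 1.76 × (137 − 34.1) = 4708.7 kJ/s
Energy balance on cold side (adiabatic exchanger): Q = ṁ_c·Cp_c·(T_c,out − T_c,in)
ṁ_c = 4708.7 / [2.30 × (72.8 − 18.0)] = 37.359 kg/s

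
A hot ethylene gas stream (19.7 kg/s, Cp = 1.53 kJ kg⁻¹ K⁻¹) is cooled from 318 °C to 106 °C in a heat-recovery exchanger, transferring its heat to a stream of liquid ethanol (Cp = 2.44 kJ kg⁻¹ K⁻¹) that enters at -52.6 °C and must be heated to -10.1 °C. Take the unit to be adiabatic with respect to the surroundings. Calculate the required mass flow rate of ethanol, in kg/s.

Heat released by hot stream: Q = 19.7 × 1.53 × (318 − 106) = 6389.9 kJ/s
Energy balance on cold side (adiabatic exchanger): Q = ṁ_c·Cp_c·(T_c,out − T_c,in)
ṁ_c = 6389.9 / [2.44 × (-10.1 − -52.6)] = 61.619 kg/s

ṁ_c = 61.6 kg/s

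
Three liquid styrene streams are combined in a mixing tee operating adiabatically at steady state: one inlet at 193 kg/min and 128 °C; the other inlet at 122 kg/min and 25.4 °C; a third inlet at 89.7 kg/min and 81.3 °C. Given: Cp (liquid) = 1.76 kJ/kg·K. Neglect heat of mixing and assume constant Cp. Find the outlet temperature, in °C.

No heat crosses the boundary, so H_out = H_in.
T_out = Σ ṁᵢCp,ᵢTᵢ / Σ ṁᵢCp,ᵢ
      = 61768 / 712.27 = 86.72 °C

T_out = 86.7 °C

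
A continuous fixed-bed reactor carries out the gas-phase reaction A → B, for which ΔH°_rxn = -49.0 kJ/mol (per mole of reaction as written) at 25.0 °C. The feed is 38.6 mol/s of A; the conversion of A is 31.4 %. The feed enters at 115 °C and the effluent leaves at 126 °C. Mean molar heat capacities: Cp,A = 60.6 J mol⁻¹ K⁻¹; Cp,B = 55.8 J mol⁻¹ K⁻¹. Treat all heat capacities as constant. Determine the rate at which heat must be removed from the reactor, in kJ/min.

Extent of reaction ξ = 0.314 × 38.6 = 12.12 mol/s
Reaction term: ξ·ΔH°_rxn = 12.12 × -49.0 = -593.9 kJ/s
Sensible, feed 115→25 °C: -210.52 kJ/s
Outlet flows (mol/s): A 26.48, B 12.12
Sensible, products 25→126 °C: 230.38 kJ/s
Q = ΔH = -574.04 kJ/s = -574.04 kW
Heat removed = 34443 kJ/min

Q_out = 34400 kJ/min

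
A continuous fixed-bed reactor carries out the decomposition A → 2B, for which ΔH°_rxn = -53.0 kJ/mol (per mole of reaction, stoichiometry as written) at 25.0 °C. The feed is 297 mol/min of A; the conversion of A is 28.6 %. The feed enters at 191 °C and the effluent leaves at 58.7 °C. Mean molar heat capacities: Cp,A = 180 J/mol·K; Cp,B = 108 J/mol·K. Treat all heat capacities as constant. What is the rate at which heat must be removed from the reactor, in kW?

Q_out = 191 kW

Extent of reaction ξ = 0.286 × 297 = 84.942 mol/min
Reaction term: ξ·ΔH°_rxn = 84.942 × -53.0 = -4501.9 kJ/min
Sensible, feed 191→25 °C: -8874.4 kJ/min
Outlet flows (mol/min): A 212.06, B 169.88
Sensible, products 25→58.7 °C: 1904.7 kJ/min
Q = ΔH = -11472 kJ/min = -191.19 kW
Heat removed = 191.19 kW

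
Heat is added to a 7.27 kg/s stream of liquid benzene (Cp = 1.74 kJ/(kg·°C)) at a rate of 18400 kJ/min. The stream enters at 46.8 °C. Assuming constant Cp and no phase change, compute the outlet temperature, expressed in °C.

T_out = 71.0 °C

Q = 18400 kJ/min = 306.67 kJ/s
ΔT = Q/(ṁ·Cp) = 306.67/(7.27×1.74) = 24.243 K
T_out = 46.8 + 24.243 = 71.043 °C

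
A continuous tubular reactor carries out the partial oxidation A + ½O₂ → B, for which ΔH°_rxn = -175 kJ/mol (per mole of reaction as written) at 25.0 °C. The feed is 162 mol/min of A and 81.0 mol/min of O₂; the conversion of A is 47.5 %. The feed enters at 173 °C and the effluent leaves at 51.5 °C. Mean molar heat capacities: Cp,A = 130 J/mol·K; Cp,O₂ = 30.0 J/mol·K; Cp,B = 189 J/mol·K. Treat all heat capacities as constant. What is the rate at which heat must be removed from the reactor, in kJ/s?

Q_out = 271 kJ/s

Extent of reaction ξ = 0.475 × 162 = 76.95 mol/min
Reaction term: ξ·ΔH°_rxn = 76.95 × -175 = -13466 kJ/min
Sensible, feed 173→25 °C: -3476.5 kJ/min
Outlet flows (mol/min): A 85.05, O₂ 42.525, B 76.95
Sensible, products 25→51.5 °C: 712.21 kJ/min
Q = ΔH = -16231 kJ/min = -270.51 kW
Heat removed = 270.51 kJ/s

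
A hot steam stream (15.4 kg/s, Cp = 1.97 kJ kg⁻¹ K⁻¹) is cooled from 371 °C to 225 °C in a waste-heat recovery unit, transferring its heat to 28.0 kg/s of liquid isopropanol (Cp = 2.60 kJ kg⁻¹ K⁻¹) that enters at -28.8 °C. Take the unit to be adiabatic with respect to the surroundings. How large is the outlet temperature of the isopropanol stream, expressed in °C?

T_c,out = 32.0 °C

Heat released by hot stream: Q = 15.4 × 1.97 × (371 − 225) = 4429.3 kJ/s
Energy balance on cold side (adiabatic exchanger): Q = ṁ_c·Cp_c·(T_c,out − T_c,in)
T_c,out = -28.8 + 4429.3/(28.0 × 2.60) = 32.043 °C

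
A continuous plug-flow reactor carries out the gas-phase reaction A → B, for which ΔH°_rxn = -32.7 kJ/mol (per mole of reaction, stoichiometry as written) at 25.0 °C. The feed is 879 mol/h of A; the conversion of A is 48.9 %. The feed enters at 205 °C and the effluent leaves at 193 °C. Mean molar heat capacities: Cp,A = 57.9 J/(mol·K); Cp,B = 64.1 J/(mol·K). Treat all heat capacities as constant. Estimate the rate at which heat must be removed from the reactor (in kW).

Q_out = 3.95 kW

Extent of reaction ξ = 0.489 × 879 = 429.83 mol/h
Reaction term: ξ·ΔH°_rxn = 429.83 × -32.7 = -14055 kJ/h
Sensible, feed 205→25 °C: -9160.9 kJ/h
Outlet flows (mol/h): A 449.17, B 429.83
Sensible, products 25→193 °C: 8997.9 kJ/h
Q = ΔH = -14218 kJ/h = -3.9496 kW
Heat removed = 3.9496 kW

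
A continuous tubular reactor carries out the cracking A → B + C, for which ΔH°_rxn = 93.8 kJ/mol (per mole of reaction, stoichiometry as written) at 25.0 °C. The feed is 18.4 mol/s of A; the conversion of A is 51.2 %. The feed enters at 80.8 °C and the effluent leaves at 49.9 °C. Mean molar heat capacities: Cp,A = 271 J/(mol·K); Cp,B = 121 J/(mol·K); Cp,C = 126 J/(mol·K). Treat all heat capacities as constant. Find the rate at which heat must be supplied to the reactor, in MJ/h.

Q_in = 2610 MJ/h

Extent of reaction ξ = 0.512 × 18.4 = 9.4208 mol/s
Reaction term: ξ·ΔH°_rxn = 9.4208 × 93.8 = 883.67 kJ/s
Sensible, feed 80.8→25 °C: -278.24 kJ/s
Outlet flows (mol/s): A 8.9792, B 9.4208, C 9.4208
Sensible, products 25→49.9 °C: 118.53 kJ/s
Q = ΔH = 723.96 kJ/s = 723.96 kW
Heat supplied = 2606.3 MJ/h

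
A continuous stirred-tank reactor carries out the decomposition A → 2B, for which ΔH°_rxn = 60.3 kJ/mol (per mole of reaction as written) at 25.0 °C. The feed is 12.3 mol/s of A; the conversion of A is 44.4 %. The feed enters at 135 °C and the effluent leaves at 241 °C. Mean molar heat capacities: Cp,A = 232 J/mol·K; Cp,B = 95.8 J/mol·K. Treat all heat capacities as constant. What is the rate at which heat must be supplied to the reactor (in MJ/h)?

Q_in = 2100 MJ/h

Extent of reaction ξ = 0.444 × 12.3 = 5.4612 mol/s
Reaction term: ξ·ΔH°_rxn = 5.4612 × 60.3 = 329.31 kJ/s
Sensible, feed 135→25 °C: -313.9 kJ/s
Outlet flows (mol/s): A 6.8388, B 10.922
Sensible, products 25→241 °C: 568.72 kJ/s
Q = ΔH = 584.14 kJ/s = 584.14 kW
Heat supplied = 2102.9 MJ/h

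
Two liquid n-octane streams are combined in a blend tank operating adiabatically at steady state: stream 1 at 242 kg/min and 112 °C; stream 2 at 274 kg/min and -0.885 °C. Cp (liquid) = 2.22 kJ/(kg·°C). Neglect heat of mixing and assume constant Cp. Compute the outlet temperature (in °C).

Adiabatic, steady state ⇒ Σ ṁᵢCp,ᵢ(T_out − Tᵢ) = 0
Σ ṁᵢCp,ᵢTᵢ = 242×2.22×112 + 274×2.22×-0.885 = 59633
Σ ṁᵢCp,ᵢ = 242×2.22 + 274×2.22 = 1145.5
T_out = 59633 / 1145.5 = 52.057 °C

T_out = 52.1 °C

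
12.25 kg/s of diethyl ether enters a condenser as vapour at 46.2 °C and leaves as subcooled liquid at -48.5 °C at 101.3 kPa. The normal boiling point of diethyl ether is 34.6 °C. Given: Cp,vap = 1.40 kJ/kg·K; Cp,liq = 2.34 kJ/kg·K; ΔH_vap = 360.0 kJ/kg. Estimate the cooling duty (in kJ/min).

Q_c = 419000 kJ/min

vapour 46.2→34.6 °C: -16.24 kJ/kg
condensation at 34.6 °C: -360 kJ/kg
liquid 34.6→-48.5 °C: -194.45 kJ/kg
Δh = -16.24 + -360 + -194.45 = -570.69 kJ/kg
Q = ṁ·Δh = 12.25 kg/s × -570.69 kJ/kg = -6991 kJ/s
|Q| = 6991 kW = 419460 kJ/min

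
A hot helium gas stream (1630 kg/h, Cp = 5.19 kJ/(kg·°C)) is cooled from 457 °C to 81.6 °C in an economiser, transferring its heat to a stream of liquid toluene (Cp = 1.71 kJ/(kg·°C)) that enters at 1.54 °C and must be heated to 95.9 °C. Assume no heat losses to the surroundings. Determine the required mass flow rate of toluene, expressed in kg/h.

Heat released by hot stream: Q = 1630 × 5.19 × (457 − 81.6) = 3.1758e+06 kJ/h
Energy balance on cold side (adiabatic exchanger): Q = ṁ_c·Cp_c·(T_c,out − T_c,in)
ṁ_c = 3.1758e+06 / [1.71 × (95.9 − 1.54)] = 19682 kg/h

ṁ_c = 19700 kg/h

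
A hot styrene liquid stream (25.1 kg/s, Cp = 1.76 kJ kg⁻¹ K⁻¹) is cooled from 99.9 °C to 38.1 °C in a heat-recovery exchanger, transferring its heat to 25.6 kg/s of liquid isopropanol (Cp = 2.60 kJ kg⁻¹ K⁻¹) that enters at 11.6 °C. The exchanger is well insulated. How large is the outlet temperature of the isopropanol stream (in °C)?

T_c,out = 52.6 °C

Heat released by hot stream: Q = 25.1 × 1.76 × (99.9 − 38.1) = 2730.1 kJ/s
Energy balance on cold side (adiabatic exchanger): Q = ṁ_c·Cp_c·(T_c,out − T_c,in)
T_c,out = 11.6 + 2730.1/(25.6 × 2.60) = 52.617 °C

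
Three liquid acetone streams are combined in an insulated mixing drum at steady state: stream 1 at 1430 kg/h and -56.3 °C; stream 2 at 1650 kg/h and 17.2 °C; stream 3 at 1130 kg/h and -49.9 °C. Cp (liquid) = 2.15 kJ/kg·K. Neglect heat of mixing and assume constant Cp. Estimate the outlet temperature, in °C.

Adiabatic, steady state ⇒ Σ ṁᵢCp,ᵢ(T_out − Tᵢ) = 0
Σ ṁᵢCp,ᵢTᵢ = 1430×2.15×-56.3 + 1650×2.15×17.2 + 1130×2.15×-49.9 = -233310
Σ ṁᵢCp,ᵢ = 1430×2.15 + 1650×2.15 + 1130×2.15 = 9051.5
T_out = -233310 / 9051.5 = -25.776 °C

T_out = -25.8 °C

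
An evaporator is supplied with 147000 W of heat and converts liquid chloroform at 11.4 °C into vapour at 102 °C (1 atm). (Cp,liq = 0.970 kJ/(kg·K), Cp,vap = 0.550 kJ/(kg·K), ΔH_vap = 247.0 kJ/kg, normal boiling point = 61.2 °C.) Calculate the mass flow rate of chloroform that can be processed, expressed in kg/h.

ṁ = 1670 kg/h

Δh = 0.970×(61.2−11.4) + 247.0 + 0.550×(102−61.2) = 317.75 kJ/kg
Q = 147000 W = 147 kJ/s = 529200 kJ/h
ṁ = Q/Δh = 529200 / 317.75 = 1665.5 kg/h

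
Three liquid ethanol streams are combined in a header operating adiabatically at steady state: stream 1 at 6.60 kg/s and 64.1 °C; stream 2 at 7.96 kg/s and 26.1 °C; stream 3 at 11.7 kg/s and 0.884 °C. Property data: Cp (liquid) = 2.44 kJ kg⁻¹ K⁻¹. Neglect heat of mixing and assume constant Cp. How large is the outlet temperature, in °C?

T_out = 24.4 °C

Energy balance with Q = 0: Σ ṁᵢCp,ᵢ(T_out − Tᵢ) = 0
Σ ṁᵢCp,ᵢTᵢ = 6.60×2.44×64.1 + 7.96×2.44×26.1 + 11.7×2.44×0.884 = 1564.4
Σ ṁᵢCp,ᵢ = 6.60×2.44 + 7.96×2.44 + 11.7×2.44 = 64.074
T_out = 1564.4 / 64.074 = 24.416 °C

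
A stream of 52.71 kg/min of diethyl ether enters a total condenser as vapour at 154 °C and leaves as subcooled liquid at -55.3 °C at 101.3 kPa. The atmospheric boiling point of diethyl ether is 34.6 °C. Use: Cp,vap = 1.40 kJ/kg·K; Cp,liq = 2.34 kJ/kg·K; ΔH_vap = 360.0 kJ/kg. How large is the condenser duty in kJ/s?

Q_c = 648 kJ/s

vapour 154→34.6 °C: -167.16 kJ/kg
condensation at 34.6 °C: -360 kJ/kg
liquid 34.6→-55.3 °C: -210.37 kJ/kg
Δh = -167.16 + -360 + -210.37 = -737.53 kJ/kg
Q = ṁ·Δh = 52.71 kg/min × -737.53 kJ/kg = -38875 kJ/min
|Q| = 647.92 kW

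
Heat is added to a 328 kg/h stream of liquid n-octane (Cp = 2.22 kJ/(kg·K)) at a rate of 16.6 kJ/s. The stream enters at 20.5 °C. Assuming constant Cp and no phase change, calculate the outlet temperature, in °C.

Q = 16.6 kJ/s = 59760 kJ/h
ΔT = Q/(ṁ·Cp) = 59760/(328×2.22) = 82.07 K
T_out = 20.5 + 82.07 = 102.57 °C

T_out = 103 °C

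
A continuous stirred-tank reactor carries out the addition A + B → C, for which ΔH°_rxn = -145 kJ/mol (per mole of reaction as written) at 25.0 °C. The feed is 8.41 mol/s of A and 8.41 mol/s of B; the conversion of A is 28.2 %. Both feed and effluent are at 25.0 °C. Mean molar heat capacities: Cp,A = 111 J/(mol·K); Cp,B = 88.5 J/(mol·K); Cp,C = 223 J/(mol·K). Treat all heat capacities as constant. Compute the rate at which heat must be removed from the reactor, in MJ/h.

Q_out = 1240 MJ/h

Extent of reaction ξ = 0.282 × 8.41 = 2.3716 mol/s
Reaction term: ξ·ΔH°_rxn = 2.3716 × -145 = -343.88 kJ/s
Q = ΔH = -343.88 kJ/s = -343.88 kW
Heat removed = 1238 MJ/h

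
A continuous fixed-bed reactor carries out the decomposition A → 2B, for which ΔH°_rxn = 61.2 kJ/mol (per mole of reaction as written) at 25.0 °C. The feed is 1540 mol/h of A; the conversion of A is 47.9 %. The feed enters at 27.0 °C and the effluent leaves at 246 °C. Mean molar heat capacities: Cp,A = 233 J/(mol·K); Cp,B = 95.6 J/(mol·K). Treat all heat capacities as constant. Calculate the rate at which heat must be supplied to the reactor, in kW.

Q_in = 32.5 kW

Extent of reaction ξ = 0.479 × 1540 = 737.66 mol/h
Reaction term: ξ·ΔH°_rxn = 737.66 × 61.2 = 45145 kJ/h
Sensible, feed 27.0→25 °C: -717.64 kJ/h
Outlet flows (mol/h): A 802.34, B 1475.3
Sensible, products 25→246 °C: 72485 kJ/h
Q = ΔH = 116910 kJ/h = 32.476 kW
Heat supplied = 32.476 kW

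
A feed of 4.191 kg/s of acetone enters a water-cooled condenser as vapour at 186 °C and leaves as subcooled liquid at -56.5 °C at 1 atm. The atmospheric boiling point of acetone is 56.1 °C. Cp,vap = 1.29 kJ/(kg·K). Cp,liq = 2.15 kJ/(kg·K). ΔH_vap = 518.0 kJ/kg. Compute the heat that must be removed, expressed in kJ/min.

vapour 186→56.1 °C: -167.57 kJ/kg
condensation at 56.1 °C: -518 kJ/kg
liquid 56.1→-56.5 °C: -242.09 kJ/kg
Δh = -167.57 + -518 + -242.09 = -927.66 kJ/kg
Q = ṁ·Δh = 4.191 kg/s × -927.66 kJ/kg = -3887.8 kJ/s
|Q| = 3887.8 kW = 233270 kJ/min

Q_c = 233000 kJ/min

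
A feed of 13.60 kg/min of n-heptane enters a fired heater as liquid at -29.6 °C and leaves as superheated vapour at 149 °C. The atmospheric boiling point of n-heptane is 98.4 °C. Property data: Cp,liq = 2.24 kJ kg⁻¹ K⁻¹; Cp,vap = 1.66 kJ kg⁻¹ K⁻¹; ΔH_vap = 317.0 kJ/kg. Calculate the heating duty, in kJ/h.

liquid -29.6→98.4 °C: 286.72 kJ/kg
vaporisation at 98.4 °C: 317 kJ/kg
vapour 98.4→149 °C: 83.996 kJ/kg
Δh = 286.72 + 317 + 83.996 = 687.72 kJ/kg
Q = ṁ·Δh = 13.60 kg/min × 687.72 kJ/kg = 9352.9 kJ/min
|Q| = 155.88 kW = 561180 kJ/h

Q = 561000 kJ/h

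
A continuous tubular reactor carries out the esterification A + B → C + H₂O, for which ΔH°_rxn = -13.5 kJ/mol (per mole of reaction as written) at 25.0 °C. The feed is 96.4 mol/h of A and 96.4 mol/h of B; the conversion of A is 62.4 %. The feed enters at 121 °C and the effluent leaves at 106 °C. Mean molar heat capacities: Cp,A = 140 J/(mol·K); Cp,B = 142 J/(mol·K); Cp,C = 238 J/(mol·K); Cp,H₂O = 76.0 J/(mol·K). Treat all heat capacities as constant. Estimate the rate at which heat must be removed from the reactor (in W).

Extent of reaction ξ = 0.624 × 96.4 = 60.154 mol/h
Reaction term: ξ·ΔH°_rxn = 60.154 × -13.5 = -812.07 kJ/h
Sensible, feed 121→25 °C: -2609.7 kJ/h
Outlet flows (mol/h): A 36.246, B 36.246, C 60.154, H₂O 60.154
Sensible, products 25→106 °C: 2357.9 kJ/h
Q = ΔH = -1063.9 kJ/h = -0.29554 kW
Heat removed = 295.54 W

Q_out = 296 W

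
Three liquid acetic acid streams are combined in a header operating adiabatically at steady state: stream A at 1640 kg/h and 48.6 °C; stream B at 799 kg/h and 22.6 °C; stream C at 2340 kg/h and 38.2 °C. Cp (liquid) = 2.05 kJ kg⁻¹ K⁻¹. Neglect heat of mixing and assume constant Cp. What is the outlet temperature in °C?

T_out = 39.2 °C

No heat crosses the boundary, so H_out = H_in.
Σ ṁᵢCp,ᵢTᵢ = 1640×2.05×48.6 + 799×2.05×22.6 + 2340×2.05×38.2 = 383660
Σ ṁᵢCp,ᵢ = 1640×2.05 + 799×2.05 + 2340×2.05 = 9796.9
T_out = 383660 / 9796.9 = 39.161 °C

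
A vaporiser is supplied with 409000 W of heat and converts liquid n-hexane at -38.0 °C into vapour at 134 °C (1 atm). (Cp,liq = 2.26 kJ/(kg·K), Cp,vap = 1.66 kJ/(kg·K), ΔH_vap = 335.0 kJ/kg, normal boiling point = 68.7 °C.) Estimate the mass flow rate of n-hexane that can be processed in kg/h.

Δh = 2.26×(68.7−-38.0) + 335.0 + 1.66×(134−68.7) = 684.54 kJ/kg
Q = 409000 W = 409 kJ/s = 1.4724e+06 kJ/h
ṁ = Q/Δh = 1.4724e+06 / 684.54 = 2150.9 kg/h

ṁ = 2150 kg/h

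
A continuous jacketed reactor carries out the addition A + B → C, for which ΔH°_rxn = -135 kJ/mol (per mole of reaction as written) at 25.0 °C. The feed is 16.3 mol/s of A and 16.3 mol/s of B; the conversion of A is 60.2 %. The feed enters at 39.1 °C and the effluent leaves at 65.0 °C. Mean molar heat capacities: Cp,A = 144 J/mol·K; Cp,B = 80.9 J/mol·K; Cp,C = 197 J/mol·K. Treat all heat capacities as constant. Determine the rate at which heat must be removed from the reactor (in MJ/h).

Q_out = 4470 MJ/h

Extent of reaction ξ = 0.602 × 16.3 = 9.8126 mol/s
Reaction term: ξ·ΔH°_rxn = 9.8126 × -135 = -1324.7 kJ/s
Sensible, feed 39.1→25 °C: -51.689 kJ/s
Outlet flows (mol/s): A 6.4874, B 6.4874, C 9.8126
Sensible, products 25→65.0 °C: 135.68 kJ/s
Q = ΔH = -1240.7 kJ/s = -1240.7 kW
Heat removed = 4466.5 MJ/h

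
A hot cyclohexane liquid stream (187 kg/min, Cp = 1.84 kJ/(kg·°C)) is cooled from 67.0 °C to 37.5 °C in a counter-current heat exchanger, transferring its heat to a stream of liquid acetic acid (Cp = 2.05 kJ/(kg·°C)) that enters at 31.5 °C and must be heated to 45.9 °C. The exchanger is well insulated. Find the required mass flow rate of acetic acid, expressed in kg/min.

Heat released by hot stream: Q = 187 × 1.84 × (67.0 − 37.5) = 10150 kJ/min
Energy balance on cold side (adiabatic exchanger): Q = ṁ_c·Cp_c·(T_c,out − T_c,in)
ṁ_c = 10150 / [2.05 × (45.9 − 31.5)] = 343.85 kg/min

ṁ_c = 344 kg/min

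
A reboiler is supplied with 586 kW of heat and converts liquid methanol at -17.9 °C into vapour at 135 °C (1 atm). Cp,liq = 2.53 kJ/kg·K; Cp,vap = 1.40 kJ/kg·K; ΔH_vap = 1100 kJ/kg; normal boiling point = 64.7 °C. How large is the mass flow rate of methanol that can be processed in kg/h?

Δh = 2.53×(64.7−-17.9) + 1100 + 1.40×(135−64.7) = 1407.4 kJ/kg
Q = 586 kW = 586 kJ/s = 2.1096e+06 kJ/h
ṁ = Q/Δh = 2.1096e+06 / 1407.4 = 1498.9 kg/h

ṁ = 1500 kg/h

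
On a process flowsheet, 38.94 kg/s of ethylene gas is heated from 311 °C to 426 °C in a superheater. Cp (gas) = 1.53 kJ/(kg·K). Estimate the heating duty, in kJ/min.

Q = 411000 kJ/min

Q = ṁ·Cp·ΔT = 38.94 × 1.53 × (426 − 311) = 6851.5 kJ/s
Heating duty = 411090 kJ/min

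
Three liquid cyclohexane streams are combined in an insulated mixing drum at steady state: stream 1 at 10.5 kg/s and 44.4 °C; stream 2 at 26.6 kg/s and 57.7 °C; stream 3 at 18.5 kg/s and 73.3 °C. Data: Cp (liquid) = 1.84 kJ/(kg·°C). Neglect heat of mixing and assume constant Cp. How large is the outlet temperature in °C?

T_out = 60.4 °C

Adiabatic, steady state ⇒ Σ ṁᵢCp,ᵢ(T_out − Tᵢ) = 0
T_out = Σ ṁᵢCp,ᵢTᵢ / Σ ṁᵢCp,ᵢ
      = 6177 / 102.3 = 60.379 °C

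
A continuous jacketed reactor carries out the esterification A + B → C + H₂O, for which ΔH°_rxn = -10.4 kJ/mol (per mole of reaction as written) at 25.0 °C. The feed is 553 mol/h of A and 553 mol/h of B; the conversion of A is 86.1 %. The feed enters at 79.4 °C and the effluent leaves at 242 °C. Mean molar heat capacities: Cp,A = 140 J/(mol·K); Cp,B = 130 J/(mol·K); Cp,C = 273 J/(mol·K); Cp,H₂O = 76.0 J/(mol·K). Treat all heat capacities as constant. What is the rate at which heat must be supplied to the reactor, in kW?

Extent of reaction ξ = 0.861 × 553 = 476.13 mol/h
Reaction term: ξ·ΔH°_rxn = 476.13 × -10.4 = -4951.8 kJ/h
Sensible, feed 79.4→25 °C: -8122.5 kJ/h
Outlet flows (mol/h): A 76.867, B 76.867, C 476.13, H₂O 476.13
Sensible, products 25→242 °C: 40563 kJ/h
Q = ΔH = 27488 kJ/h = 7.6357 kW
Heat supplied = 7.6357 kW

Q_in = 7.64 kW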